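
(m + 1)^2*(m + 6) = m^3 + 8*m^2 + 13*m + 6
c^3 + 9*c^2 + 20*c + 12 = (c + 1)*(c + 2)*(c + 6)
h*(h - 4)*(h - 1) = h^3 - 5*h^2 + 4*h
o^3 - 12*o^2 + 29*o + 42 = (o - 7)*(o - 6)*(o + 1)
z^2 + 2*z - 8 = (z - 2)*(z + 4)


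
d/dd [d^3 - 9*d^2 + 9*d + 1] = 3*d^2 - 18*d + 9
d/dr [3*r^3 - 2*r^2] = r*(9*r - 4)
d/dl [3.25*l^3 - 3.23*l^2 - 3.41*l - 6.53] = 9.75*l^2 - 6.46*l - 3.41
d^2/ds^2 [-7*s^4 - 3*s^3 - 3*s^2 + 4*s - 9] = -84*s^2 - 18*s - 6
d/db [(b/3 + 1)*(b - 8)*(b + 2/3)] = b^2 - 26*b/9 - 82/9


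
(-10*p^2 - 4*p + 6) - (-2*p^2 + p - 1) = -8*p^2 - 5*p + 7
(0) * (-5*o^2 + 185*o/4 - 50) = 0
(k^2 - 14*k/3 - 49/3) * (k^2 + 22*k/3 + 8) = k^4 + 8*k^3/3 - 383*k^2/9 - 1414*k/9 - 392/3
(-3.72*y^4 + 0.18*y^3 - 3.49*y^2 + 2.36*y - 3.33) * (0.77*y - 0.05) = -2.8644*y^5 + 0.3246*y^4 - 2.6963*y^3 + 1.9917*y^2 - 2.6821*y + 0.1665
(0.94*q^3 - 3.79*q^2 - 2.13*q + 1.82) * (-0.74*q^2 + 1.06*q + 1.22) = -0.6956*q^5 + 3.801*q^4 - 1.2944*q^3 - 8.2284*q^2 - 0.6694*q + 2.2204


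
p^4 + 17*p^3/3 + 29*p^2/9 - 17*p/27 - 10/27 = (p - 1/3)*(p + 1/3)*(p + 2/3)*(p + 5)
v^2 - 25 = (v - 5)*(v + 5)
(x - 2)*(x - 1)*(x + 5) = x^3 + 2*x^2 - 13*x + 10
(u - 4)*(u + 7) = u^2 + 3*u - 28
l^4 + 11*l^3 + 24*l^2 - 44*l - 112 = (l - 2)*(l + 2)*(l + 4)*(l + 7)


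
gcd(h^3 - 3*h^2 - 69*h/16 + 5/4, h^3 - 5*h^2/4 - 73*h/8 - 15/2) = h^2 - 11*h/4 - 5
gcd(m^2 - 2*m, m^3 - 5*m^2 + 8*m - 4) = m - 2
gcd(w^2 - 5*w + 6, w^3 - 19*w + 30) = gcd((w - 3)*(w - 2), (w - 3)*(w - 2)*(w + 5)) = w^2 - 5*w + 6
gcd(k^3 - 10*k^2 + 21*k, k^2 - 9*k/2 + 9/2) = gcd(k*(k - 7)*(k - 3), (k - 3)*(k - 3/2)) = k - 3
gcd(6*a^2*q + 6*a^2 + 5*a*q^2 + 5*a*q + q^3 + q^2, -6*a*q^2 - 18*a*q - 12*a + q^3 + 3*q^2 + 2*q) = q + 1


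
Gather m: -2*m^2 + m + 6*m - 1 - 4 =-2*m^2 + 7*m - 5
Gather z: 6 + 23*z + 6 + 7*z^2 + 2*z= 7*z^2 + 25*z + 12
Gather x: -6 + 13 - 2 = 5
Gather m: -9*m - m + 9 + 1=10 - 10*m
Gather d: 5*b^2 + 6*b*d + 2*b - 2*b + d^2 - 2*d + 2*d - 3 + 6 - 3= 5*b^2 + 6*b*d + d^2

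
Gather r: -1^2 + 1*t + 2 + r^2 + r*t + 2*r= r^2 + r*(t + 2) + t + 1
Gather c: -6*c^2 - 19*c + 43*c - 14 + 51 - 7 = -6*c^2 + 24*c + 30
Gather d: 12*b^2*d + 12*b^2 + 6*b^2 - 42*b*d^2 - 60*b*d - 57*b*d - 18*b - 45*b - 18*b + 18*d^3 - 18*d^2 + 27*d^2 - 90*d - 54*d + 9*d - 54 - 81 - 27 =18*b^2 - 81*b + 18*d^3 + d^2*(9 - 42*b) + d*(12*b^2 - 117*b - 135) - 162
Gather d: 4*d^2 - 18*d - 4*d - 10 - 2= 4*d^2 - 22*d - 12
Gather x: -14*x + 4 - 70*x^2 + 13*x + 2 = -70*x^2 - x + 6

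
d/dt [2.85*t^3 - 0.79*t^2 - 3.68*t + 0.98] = 8.55*t^2 - 1.58*t - 3.68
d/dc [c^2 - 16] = 2*c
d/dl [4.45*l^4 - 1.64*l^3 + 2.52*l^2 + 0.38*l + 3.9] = 17.8*l^3 - 4.92*l^2 + 5.04*l + 0.38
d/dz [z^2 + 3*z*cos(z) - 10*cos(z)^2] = -3*z*sin(z) + 2*z + 10*sin(2*z) + 3*cos(z)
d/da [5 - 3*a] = -3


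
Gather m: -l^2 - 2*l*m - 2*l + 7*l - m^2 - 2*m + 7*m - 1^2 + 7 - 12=-l^2 + 5*l - m^2 + m*(5 - 2*l) - 6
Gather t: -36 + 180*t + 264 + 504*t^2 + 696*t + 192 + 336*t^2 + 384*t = 840*t^2 + 1260*t + 420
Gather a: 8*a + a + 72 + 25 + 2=9*a + 99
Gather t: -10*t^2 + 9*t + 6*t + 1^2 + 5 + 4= -10*t^2 + 15*t + 10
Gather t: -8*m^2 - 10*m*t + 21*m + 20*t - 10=-8*m^2 + 21*m + t*(20 - 10*m) - 10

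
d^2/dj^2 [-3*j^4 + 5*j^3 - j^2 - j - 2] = -36*j^2 + 30*j - 2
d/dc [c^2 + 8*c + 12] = 2*c + 8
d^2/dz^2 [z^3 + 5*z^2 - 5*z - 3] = 6*z + 10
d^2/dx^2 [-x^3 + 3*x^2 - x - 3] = 6 - 6*x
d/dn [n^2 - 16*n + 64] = 2*n - 16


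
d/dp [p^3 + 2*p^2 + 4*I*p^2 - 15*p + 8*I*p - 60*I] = 3*p^2 + p*(4 + 8*I) - 15 + 8*I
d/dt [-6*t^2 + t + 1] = 1 - 12*t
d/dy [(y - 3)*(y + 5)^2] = (y + 5)*(3*y - 1)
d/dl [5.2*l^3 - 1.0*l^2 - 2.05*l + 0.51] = 15.6*l^2 - 2.0*l - 2.05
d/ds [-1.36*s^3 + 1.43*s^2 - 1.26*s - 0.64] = -4.08*s^2 + 2.86*s - 1.26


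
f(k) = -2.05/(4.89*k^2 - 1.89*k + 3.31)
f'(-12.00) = -0.00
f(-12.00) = -0.00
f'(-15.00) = -0.00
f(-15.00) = -0.00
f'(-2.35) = -0.04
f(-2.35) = -0.06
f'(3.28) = 0.03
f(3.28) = -0.04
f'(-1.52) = -0.11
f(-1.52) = -0.12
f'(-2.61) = -0.03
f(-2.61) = -0.05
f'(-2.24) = -0.05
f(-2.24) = -0.06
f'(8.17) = 0.00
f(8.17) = -0.01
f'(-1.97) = -0.06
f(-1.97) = -0.08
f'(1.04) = 0.39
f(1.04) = -0.31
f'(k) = -2.05*(1.89 - 9.78*k)/(4.89*k^2 - 1.89*k + 3.31)^2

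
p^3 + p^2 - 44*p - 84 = (p - 7)*(p + 2)*(p + 6)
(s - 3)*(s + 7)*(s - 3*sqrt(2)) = s^3 - 3*sqrt(2)*s^2 + 4*s^2 - 21*s - 12*sqrt(2)*s + 63*sqrt(2)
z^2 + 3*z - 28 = (z - 4)*(z + 7)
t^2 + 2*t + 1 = (t + 1)^2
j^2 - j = j*(j - 1)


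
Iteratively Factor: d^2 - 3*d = (d - 3)*(d)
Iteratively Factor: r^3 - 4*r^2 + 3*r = (r)*(r^2 - 4*r + 3) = r*(r - 1)*(r - 3)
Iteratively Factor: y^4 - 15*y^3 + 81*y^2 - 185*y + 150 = (y - 5)*(y^3 - 10*y^2 + 31*y - 30) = (y - 5)*(y - 2)*(y^2 - 8*y + 15) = (y - 5)*(y - 3)*(y - 2)*(y - 5)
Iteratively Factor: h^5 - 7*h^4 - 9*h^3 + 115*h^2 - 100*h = (h)*(h^4 - 7*h^3 - 9*h^2 + 115*h - 100) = h*(h - 1)*(h^3 - 6*h^2 - 15*h + 100) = h*(h - 5)*(h - 1)*(h^2 - h - 20) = h*(h - 5)*(h - 1)*(h + 4)*(h - 5)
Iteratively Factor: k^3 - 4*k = (k)*(k^2 - 4) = k*(k - 2)*(k + 2)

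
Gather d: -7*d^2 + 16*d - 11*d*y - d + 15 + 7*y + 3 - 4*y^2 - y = -7*d^2 + d*(15 - 11*y) - 4*y^2 + 6*y + 18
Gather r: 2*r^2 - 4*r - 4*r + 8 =2*r^2 - 8*r + 8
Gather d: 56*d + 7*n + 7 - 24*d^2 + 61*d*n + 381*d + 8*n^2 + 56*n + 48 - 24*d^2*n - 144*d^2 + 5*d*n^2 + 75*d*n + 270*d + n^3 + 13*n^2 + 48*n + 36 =d^2*(-24*n - 168) + d*(5*n^2 + 136*n + 707) + n^3 + 21*n^2 + 111*n + 91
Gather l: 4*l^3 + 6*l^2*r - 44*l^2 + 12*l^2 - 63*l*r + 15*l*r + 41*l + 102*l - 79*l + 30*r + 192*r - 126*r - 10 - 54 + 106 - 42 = 4*l^3 + l^2*(6*r - 32) + l*(64 - 48*r) + 96*r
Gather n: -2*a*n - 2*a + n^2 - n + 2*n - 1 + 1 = -2*a + n^2 + n*(1 - 2*a)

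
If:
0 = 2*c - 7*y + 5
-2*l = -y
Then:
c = 7*y/2 - 5/2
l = y/2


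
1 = 1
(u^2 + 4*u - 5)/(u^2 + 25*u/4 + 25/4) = 4*(u - 1)/(4*u + 5)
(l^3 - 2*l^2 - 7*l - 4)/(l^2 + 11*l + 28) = (l^3 - 2*l^2 - 7*l - 4)/(l^2 + 11*l + 28)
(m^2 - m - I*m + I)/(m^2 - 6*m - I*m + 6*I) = (m - 1)/(m - 6)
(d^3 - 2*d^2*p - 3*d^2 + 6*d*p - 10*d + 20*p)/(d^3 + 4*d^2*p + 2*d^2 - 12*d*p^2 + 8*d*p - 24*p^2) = (d - 5)/(d + 6*p)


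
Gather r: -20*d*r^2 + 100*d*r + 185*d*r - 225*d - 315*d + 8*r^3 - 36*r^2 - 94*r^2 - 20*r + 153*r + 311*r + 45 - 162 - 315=-540*d + 8*r^3 + r^2*(-20*d - 130) + r*(285*d + 444) - 432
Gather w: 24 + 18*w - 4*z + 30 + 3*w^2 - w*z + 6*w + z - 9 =3*w^2 + w*(24 - z) - 3*z + 45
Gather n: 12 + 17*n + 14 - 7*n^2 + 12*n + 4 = -7*n^2 + 29*n + 30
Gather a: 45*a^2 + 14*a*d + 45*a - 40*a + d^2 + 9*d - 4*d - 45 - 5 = 45*a^2 + a*(14*d + 5) + d^2 + 5*d - 50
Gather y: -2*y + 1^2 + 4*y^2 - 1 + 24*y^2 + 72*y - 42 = 28*y^2 + 70*y - 42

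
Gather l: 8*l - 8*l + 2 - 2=0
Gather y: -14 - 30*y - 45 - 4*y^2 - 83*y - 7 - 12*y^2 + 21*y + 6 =-16*y^2 - 92*y - 60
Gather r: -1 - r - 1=-r - 2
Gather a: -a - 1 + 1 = -a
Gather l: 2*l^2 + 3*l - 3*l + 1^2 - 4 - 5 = 2*l^2 - 8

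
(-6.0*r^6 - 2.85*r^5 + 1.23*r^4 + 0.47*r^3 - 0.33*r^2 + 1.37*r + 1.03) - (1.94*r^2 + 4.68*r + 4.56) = -6.0*r^6 - 2.85*r^5 + 1.23*r^4 + 0.47*r^3 - 2.27*r^2 - 3.31*r - 3.53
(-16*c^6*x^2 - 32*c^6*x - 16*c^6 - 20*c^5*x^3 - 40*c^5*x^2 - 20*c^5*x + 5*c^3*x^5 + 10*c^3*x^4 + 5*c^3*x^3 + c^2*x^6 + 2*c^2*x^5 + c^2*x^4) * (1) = -16*c^6*x^2 - 32*c^6*x - 16*c^6 - 20*c^5*x^3 - 40*c^5*x^2 - 20*c^5*x + 5*c^3*x^5 + 10*c^3*x^4 + 5*c^3*x^3 + c^2*x^6 + 2*c^2*x^5 + c^2*x^4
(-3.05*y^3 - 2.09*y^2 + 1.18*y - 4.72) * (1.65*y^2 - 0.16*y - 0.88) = -5.0325*y^5 - 2.9605*y^4 + 4.9654*y^3 - 6.1376*y^2 - 0.2832*y + 4.1536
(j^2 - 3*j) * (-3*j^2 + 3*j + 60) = -3*j^4 + 12*j^3 + 51*j^2 - 180*j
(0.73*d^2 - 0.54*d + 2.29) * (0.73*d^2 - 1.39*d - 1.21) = 0.5329*d^4 - 1.4089*d^3 + 1.539*d^2 - 2.5297*d - 2.7709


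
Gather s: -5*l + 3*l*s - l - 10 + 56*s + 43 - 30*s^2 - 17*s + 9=-6*l - 30*s^2 + s*(3*l + 39) + 42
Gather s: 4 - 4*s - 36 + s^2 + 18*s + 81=s^2 + 14*s + 49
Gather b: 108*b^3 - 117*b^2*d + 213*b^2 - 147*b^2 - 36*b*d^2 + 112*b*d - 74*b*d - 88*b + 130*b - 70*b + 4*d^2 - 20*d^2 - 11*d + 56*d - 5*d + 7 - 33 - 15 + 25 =108*b^3 + b^2*(66 - 117*d) + b*(-36*d^2 + 38*d - 28) - 16*d^2 + 40*d - 16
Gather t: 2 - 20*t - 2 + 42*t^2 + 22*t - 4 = 42*t^2 + 2*t - 4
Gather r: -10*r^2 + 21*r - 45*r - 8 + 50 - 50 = -10*r^2 - 24*r - 8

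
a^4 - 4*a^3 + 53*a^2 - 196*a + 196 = (a - 2)^2*(a - 7*I)*(a + 7*I)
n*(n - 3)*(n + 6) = n^3 + 3*n^2 - 18*n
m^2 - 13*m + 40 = (m - 8)*(m - 5)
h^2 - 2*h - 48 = (h - 8)*(h + 6)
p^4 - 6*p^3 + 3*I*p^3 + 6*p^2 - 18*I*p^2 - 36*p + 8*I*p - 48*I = (p - 6)*(p - 2*I)*(p + I)*(p + 4*I)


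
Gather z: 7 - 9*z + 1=8 - 9*z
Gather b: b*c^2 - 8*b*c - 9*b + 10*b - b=b*(c^2 - 8*c)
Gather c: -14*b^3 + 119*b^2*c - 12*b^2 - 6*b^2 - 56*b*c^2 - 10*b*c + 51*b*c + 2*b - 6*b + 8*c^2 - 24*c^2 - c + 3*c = -14*b^3 - 18*b^2 - 4*b + c^2*(-56*b - 16) + c*(119*b^2 + 41*b + 2)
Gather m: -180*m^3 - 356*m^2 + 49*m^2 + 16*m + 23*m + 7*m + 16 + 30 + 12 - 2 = -180*m^3 - 307*m^2 + 46*m + 56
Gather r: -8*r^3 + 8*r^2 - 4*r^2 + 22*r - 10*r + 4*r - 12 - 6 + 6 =-8*r^3 + 4*r^2 + 16*r - 12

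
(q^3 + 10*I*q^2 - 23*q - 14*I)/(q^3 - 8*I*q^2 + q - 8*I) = (q^2 + 9*I*q - 14)/(q^2 - 9*I*q - 8)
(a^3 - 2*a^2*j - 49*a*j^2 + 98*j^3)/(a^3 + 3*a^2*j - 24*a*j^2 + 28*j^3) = (a - 7*j)/(a - 2*j)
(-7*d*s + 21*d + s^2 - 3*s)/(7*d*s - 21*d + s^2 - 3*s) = (-7*d + s)/(7*d + s)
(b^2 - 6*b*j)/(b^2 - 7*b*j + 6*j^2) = b/(b - j)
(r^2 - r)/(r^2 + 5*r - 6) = r/(r + 6)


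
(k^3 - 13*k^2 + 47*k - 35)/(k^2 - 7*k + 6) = (k^2 - 12*k + 35)/(k - 6)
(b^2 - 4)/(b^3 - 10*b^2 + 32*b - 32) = (b + 2)/(b^2 - 8*b + 16)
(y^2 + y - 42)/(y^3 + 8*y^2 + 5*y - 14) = (y - 6)/(y^2 + y - 2)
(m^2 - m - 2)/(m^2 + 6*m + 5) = (m - 2)/(m + 5)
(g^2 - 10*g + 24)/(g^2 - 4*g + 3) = (g^2 - 10*g + 24)/(g^2 - 4*g + 3)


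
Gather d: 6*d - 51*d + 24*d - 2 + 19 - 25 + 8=-21*d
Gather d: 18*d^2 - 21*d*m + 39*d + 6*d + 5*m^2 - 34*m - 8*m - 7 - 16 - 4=18*d^2 + d*(45 - 21*m) + 5*m^2 - 42*m - 27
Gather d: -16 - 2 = -18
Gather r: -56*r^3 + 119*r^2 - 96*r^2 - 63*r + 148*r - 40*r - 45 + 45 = -56*r^3 + 23*r^2 + 45*r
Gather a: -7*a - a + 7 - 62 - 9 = -8*a - 64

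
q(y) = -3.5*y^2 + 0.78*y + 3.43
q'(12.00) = -83.22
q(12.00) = -491.21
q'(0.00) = 0.78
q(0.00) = 3.43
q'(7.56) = -52.14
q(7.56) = -190.71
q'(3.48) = -23.58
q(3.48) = -36.24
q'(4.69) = -32.05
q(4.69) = -69.90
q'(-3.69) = 26.61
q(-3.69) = -47.10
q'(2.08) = -13.78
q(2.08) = -10.09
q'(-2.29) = 16.81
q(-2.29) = -16.71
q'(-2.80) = 20.38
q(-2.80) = -26.19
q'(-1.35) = 10.23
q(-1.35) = -4.00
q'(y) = 0.78 - 7.0*y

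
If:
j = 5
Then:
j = 5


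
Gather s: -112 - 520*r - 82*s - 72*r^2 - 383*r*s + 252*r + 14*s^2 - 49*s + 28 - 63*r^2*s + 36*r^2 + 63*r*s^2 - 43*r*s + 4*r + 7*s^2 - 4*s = -36*r^2 - 264*r + s^2*(63*r + 21) + s*(-63*r^2 - 426*r - 135) - 84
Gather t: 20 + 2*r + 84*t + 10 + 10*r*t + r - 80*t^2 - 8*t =3*r - 80*t^2 + t*(10*r + 76) + 30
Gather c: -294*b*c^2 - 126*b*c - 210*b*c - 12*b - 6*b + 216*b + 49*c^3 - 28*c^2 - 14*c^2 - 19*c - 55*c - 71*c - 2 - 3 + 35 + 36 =198*b + 49*c^3 + c^2*(-294*b - 42) + c*(-336*b - 145) + 66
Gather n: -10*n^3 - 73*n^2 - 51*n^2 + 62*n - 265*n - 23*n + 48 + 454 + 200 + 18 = -10*n^3 - 124*n^2 - 226*n + 720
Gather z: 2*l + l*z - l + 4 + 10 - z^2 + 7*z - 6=l - z^2 + z*(l + 7) + 8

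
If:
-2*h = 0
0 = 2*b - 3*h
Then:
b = 0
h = 0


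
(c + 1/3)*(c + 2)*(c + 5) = c^3 + 22*c^2/3 + 37*c/3 + 10/3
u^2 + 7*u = u*(u + 7)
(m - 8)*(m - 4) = m^2 - 12*m + 32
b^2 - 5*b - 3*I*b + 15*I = (b - 5)*(b - 3*I)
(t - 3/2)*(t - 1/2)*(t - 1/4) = t^3 - 9*t^2/4 + 5*t/4 - 3/16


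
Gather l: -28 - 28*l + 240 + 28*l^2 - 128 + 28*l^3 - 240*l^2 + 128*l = 28*l^3 - 212*l^2 + 100*l + 84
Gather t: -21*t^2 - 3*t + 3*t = -21*t^2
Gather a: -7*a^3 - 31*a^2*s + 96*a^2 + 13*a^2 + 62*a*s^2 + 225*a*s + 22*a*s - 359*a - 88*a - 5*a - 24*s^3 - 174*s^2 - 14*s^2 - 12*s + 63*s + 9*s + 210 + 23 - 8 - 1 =-7*a^3 + a^2*(109 - 31*s) + a*(62*s^2 + 247*s - 452) - 24*s^3 - 188*s^2 + 60*s + 224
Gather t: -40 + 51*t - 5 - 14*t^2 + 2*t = -14*t^2 + 53*t - 45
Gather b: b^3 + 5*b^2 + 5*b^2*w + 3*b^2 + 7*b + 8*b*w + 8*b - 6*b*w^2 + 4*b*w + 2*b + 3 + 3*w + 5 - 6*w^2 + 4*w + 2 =b^3 + b^2*(5*w + 8) + b*(-6*w^2 + 12*w + 17) - 6*w^2 + 7*w + 10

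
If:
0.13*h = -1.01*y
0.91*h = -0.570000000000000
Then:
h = -0.63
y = 0.08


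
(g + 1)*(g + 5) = g^2 + 6*g + 5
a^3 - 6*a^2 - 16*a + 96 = (a - 6)*(a - 4)*(a + 4)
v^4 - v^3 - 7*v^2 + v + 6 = (v - 3)*(v - 1)*(v + 1)*(v + 2)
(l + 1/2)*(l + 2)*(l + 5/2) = l^3 + 5*l^2 + 29*l/4 + 5/2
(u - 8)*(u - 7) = u^2 - 15*u + 56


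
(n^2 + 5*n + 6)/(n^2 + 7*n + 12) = (n + 2)/(n + 4)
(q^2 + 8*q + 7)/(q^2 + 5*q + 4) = (q + 7)/(q + 4)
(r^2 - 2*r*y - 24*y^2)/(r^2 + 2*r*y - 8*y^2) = (-r + 6*y)/(-r + 2*y)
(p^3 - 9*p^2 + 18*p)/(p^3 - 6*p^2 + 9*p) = (p - 6)/(p - 3)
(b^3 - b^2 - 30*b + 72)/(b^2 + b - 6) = (b^3 - b^2 - 30*b + 72)/(b^2 + b - 6)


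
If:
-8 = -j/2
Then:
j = 16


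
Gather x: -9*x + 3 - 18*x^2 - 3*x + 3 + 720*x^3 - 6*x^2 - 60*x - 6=720*x^3 - 24*x^2 - 72*x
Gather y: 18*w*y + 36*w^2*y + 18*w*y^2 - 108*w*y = 18*w*y^2 + y*(36*w^2 - 90*w)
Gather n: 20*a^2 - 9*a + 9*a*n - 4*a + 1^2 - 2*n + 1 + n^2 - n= 20*a^2 - 13*a + n^2 + n*(9*a - 3) + 2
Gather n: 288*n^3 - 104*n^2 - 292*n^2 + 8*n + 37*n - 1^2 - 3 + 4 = 288*n^3 - 396*n^2 + 45*n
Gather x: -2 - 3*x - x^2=-x^2 - 3*x - 2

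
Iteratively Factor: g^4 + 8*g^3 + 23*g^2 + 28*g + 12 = (g + 1)*(g^3 + 7*g^2 + 16*g + 12) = (g + 1)*(g + 3)*(g^2 + 4*g + 4) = (g + 1)*(g + 2)*(g + 3)*(g + 2)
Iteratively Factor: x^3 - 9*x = (x - 3)*(x^2 + 3*x) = (x - 3)*(x + 3)*(x)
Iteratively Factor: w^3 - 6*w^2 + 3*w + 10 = (w - 5)*(w^2 - w - 2) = (w - 5)*(w - 2)*(w + 1)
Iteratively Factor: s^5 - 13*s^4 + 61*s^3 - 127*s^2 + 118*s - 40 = (s - 1)*(s^4 - 12*s^3 + 49*s^2 - 78*s + 40) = (s - 5)*(s - 1)*(s^3 - 7*s^2 + 14*s - 8) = (s - 5)*(s - 4)*(s - 1)*(s^2 - 3*s + 2) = (s - 5)*(s - 4)*(s - 2)*(s - 1)*(s - 1)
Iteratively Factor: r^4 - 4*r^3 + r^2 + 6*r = (r + 1)*(r^3 - 5*r^2 + 6*r) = r*(r + 1)*(r^2 - 5*r + 6) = r*(r - 3)*(r + 1)*(r - 2)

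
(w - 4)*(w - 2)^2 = w^3 - 8*w^2 + 20*w - 16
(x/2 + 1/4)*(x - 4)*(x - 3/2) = x^3/2 - 5*x^2/2 + 13*x/8 + 3/2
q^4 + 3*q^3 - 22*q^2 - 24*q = q*(q - 4)*(q + 1)*(q + 6)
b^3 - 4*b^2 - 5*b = b*(b - 5)*(b + 1)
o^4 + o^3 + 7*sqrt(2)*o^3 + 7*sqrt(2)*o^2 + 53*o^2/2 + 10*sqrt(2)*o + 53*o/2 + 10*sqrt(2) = (o + 1)*(o + sqrt(2)/2)*(o + 5*sqrt(2)/2)*(o + 4*sqrt(2))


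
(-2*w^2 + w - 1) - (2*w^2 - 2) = -4*w^2 + w + 1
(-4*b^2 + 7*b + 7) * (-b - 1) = 4*b^3 - 3*b^2 - 14*b - 7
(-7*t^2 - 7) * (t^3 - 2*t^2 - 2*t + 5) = -7*t^5 + 14*t^4 + 7*t^3 - 21*t^2 + 14*t - 35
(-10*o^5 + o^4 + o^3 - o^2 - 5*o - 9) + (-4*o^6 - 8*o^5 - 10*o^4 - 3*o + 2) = -4*o^6 - 18*o^5 - 9*o^4 + o^3 - o^2 - 8*o - 7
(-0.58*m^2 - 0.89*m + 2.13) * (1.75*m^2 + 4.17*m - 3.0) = -1.015*m^4 - 3.9761*m^3 + 1.7562*m^2 + 11.5521*m - 6.39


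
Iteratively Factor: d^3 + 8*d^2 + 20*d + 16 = (d + 2)*(d^2 + 6*d + 8) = (d + 2)^2*(d + 4)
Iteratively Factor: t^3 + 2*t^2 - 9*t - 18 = (t + 3)*(t^2 - t - 6) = (t - 3)*(t + 3)*(t + 2)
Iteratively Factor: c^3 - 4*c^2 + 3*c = (c - 3)*(c^2 - c) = c*(c - 3)*(c - 1)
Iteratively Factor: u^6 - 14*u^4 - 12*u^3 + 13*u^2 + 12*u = (u + 1)*(u^5 - u^4 - 13*u^3 + u^2 + 12*u) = (u + 1)*(u + 3)*(u^4 - 4*u^3 - u^2 + 4*u) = (u - 4)*(u + 1)*(u + 3)*(u^3 - u) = (u - 4)*(u + 1)^2*(u + 3)*(u^2 - u) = u*(u - 4)*(u + 1)^2*(u + 3)*(u - 1)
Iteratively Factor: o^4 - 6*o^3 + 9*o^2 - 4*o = (o - 1)*(o^3 - 5*o^2 + 4*o) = (o - 1)^2*(o^2 - 4*o) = (o - 4)*(o - 1)^2*(o)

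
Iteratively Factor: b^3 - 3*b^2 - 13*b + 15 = (b - 1)*(b^2 - 2*b - 15) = (b - 5)*(b - 1)*(b + 3)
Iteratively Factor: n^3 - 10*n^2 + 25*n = (n)*(n^2 - 10*n + 25) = n*(n - 5)*(n - 5)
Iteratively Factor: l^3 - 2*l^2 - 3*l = (l + 1)*(l^2 - 3*l) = (l - 3)*(l + 1)*(l)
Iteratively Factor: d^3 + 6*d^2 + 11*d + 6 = (d + 2)*(d^2 + 4*d + 3) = (d + 1)*(d + 2)*(d + 3)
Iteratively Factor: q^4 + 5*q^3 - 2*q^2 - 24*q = (q + 3)*(q^3 + 2*q^2 - 8*q) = q*(q + 3)*(q^2 + 2*q - 8) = q*(q + 3)*(q + 4)*(q - 2)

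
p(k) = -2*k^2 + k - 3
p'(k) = 1 - 4*k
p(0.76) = -3.40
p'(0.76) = -2.04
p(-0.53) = -4.09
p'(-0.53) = 3.12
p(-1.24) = -7.32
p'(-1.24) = 5.96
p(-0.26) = -3.40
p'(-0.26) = 2.04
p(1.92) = -8.45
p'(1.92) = -6.68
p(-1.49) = -8.93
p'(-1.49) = 6.96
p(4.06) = -31.91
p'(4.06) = -15.24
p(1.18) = -4.60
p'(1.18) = -3.72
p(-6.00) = -81.00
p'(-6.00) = 25.00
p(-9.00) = -174.00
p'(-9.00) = 37.00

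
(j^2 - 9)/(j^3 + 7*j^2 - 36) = (j - 3)/(j^2 + 4*j - 12)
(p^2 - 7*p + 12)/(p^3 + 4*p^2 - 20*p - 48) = (p - 3)/(p^2 + 8*p + 12)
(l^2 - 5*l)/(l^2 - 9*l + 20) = l/(l - 4)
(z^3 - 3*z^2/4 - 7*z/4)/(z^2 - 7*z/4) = z + 1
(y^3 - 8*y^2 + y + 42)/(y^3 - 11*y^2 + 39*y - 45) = (y^2 - 5*y - 14)/(y^2 - 8*y + 15)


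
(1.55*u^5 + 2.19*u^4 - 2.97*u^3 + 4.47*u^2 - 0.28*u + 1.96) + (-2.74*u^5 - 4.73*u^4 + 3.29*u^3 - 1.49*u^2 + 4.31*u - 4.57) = -1.19*u^5 - 2.54*u^4 + 0.32*u^3 + 2.98*u^2 + 4.03*u - 2.61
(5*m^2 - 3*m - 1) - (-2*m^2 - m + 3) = 7*m^2 - 2*m - 4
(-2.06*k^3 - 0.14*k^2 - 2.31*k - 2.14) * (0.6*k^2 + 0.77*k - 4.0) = -1.236*k^5 - 1.6702*k^4 + 6.7462*k^3 - 2.5027*k^2 + 7.5922*k + 8.56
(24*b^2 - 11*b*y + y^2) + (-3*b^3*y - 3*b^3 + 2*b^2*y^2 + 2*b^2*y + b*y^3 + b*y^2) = -3*b^3*y - 3*b^3 + 2*b^2*y^2 + 2*b^2*y + 24*b^2 + b*y^3 + b*y^2 - 11*b*y + y^2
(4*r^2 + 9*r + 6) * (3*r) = 12*r^3 + 27*r^2 + 18*r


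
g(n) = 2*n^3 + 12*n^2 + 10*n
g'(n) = 6*n^2 + 24*n + 10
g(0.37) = 5.44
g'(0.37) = 19.70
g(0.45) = 7.11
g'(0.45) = 22.02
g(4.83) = 553.60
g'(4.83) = 265.89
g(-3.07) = 24.53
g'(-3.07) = -7.13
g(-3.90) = 24.88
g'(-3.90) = 7.66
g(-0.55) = -2.20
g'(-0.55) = -1.38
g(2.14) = 95.96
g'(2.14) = 88.84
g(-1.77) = 8.80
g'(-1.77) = -13.68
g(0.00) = 0.00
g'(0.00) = 10.00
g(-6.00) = -60.00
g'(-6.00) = 82.00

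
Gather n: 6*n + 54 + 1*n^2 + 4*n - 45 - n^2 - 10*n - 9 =0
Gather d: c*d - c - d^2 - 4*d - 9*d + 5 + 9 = -c - d^2 + d*(c - 13) + 14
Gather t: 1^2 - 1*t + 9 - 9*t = 10 - 10*t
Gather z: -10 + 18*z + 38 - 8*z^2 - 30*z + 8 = -8*z^2 - 12*z + 36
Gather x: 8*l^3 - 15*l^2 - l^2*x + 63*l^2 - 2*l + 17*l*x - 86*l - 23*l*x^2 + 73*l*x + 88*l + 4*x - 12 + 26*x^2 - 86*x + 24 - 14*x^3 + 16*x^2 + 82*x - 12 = 8*l^3 + 48*l^2 - 14*x^3 + x^2*(42 - 23*l) + x*(-l^2 + 90*l)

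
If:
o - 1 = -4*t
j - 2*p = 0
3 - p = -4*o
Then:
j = 14 - 32*t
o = 1 - 4*t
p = 7 - 16*t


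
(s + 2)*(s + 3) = s^2 + 5*s + 6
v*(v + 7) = v^2 + 7*v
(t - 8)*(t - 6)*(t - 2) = t^3 - 16*t^2 + 76*t - 96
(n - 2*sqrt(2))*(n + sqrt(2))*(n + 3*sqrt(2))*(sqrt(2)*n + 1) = sqrt(2)*n^4 + 5*n^3 - 8*sqrt(2)*n^2 - 34*n - 12*sqrt(2)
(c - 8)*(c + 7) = c^2 - c - 56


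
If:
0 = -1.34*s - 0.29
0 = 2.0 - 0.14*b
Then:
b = 14.29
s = -0.22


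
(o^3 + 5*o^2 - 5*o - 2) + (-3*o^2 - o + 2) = o^3 + 2*o^2 - 6*o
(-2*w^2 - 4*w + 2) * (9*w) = -18*w^3 - 36*w^2 + 18*w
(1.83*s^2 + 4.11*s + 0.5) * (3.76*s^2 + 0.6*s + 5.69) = 6.8808*s^4 + 16.5516*s^3 + 14.7587*s^2 + 23.6859*s + 2.845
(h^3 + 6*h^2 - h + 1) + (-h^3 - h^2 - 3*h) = 5*h^2 - 4*h + 1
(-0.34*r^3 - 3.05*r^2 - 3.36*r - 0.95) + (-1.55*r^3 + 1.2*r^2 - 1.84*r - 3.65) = -1.89*r^3 - 1.85*r^2 - 5.2*r - 4.6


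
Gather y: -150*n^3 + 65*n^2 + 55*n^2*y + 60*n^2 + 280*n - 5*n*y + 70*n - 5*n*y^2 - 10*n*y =-150*n^3 + 125*n^2 - 5*n*y^2 + 350*n + y*(55*n^2 - 15*n)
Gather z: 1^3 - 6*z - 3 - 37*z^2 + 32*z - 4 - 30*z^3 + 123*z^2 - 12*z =-30*z^3 + 86*z^2 + 14*z - 6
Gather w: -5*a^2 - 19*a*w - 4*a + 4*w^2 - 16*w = -5*a^2 - 4*a + 4*w^2 + w*(-19*a - 16)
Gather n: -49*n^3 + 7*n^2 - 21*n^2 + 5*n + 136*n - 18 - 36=-49*n^3 - 14*n^2 + 141*n - 54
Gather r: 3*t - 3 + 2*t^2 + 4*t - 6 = 2*t^2 + 7*t - 9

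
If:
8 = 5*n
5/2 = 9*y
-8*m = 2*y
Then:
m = -5/72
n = 8/5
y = 5/18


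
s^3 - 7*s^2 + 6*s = s*(s - 6)*(s - 1)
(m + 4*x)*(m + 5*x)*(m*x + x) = m^3*x + 9*m^2*x^2 + m^2*x + 20*m*x^3 + 9*m*x^2 + 20*x^3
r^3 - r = r*(r - 1)*(r + 1)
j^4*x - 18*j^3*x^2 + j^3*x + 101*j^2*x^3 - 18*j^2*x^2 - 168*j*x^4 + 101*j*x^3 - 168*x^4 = (j - 8*x)*(j - 7*x)*(j - 3*x)*(j*x + x)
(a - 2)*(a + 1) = a^2 - a - 2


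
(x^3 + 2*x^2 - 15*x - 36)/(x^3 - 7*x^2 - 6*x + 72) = (x + 3)/(x - 6)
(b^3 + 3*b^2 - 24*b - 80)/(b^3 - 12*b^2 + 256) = (b^2 - b - 20)/(b^2 - 16*b + 64)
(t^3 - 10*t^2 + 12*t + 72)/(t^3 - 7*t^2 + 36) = (t - 6)/(t - 3)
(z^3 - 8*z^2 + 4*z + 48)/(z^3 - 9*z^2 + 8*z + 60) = (z - 4)/(z - 5)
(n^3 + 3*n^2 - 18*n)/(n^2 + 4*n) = (n^2 + 3*n - 18)/(n + 4)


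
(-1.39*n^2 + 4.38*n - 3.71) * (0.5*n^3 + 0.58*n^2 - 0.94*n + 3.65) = -0.695*n^5 + 1.3838*n^4 + 1.992*n^3 - 11.3425*n^2 + 19.4744*n - 13.5415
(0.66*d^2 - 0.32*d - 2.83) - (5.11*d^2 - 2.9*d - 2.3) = -4.45*d^2 + 2.58*d - 0.53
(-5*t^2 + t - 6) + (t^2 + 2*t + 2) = -4*t^2 + 3*t - 4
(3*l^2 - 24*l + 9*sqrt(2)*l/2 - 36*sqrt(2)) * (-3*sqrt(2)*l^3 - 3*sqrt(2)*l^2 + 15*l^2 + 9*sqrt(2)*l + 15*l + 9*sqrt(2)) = -9*sqrt(2)*l^5 + 18*l^4 + 63*sqrt(2)*l^4 - 126*l^3 + 333*sqrt(2)*l^3/2 - 1323*sqrt(2)*l^2/2 - 63*l^2 - 756*sqrt(2)*l - 567*l - 648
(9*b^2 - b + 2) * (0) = 0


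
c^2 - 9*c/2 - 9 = (c - 6)*(c + 3/2)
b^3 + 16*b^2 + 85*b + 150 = (b + 5)^2*(b + 6)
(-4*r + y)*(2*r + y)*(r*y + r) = -8*r^3*y - 8*r^3 - 2*r^2*y^2 - 2*r^2*y + r*y^3 + r*y^2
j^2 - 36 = (j - 6)*(j + 6)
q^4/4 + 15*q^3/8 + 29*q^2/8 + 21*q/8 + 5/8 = (q/4 + 1/4)*(q + 1/2)*(q + 1)*(q + 5)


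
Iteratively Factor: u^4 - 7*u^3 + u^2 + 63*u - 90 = (u - 2)*(u^3 - 5*u^2 - 9*u + 45) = (u - 3)*(u - 2)*(u^2 - 2*u - 15) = (u - 5)*(u - 3)*(u - 2)*(u + 3)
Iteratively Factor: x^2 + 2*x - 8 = (x + 4)*(x - 2)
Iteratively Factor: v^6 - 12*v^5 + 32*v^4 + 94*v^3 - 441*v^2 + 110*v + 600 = (v + 1)*(v^5 - 13*v^4 + 45*v^3 + 49*v^2 - 490*v + 600) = (v + 1)*(v + 3)*(v^4 - 16*v^3 + 93*v^2 - 230*v + 200) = (v - 5)*(v + 1)*(v + 3)*(v^3 - 11*v^2 + 38*v - 40) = (v - 5)*(v - 4)*(v + 1)*(v + 3)*(v^2 - 7*v + 10) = (v - 5)*(v - 4)*(v - 2)*(v + 1)*(v + 3)*(v - 5)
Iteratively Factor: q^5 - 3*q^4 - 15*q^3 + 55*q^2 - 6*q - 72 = (q + 4)*(q^4 - 7*q^3 + 13*q^2 + 3*q - 18) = (q - 3)*(q + 4)*(q^3 - 4*q^2 + q + 6) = (q - 3)^2*(q + 4)*(q^2 - q - 2) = (q - 3)^2*(q + 1)*(q + 4)*(q - 2)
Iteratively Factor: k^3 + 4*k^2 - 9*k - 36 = (k - 3)*(k^2 + 7*k + 12) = (k - 3)*(k + 4)*(k + 3)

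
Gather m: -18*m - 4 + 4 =-18*m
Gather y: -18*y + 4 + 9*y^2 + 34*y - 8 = 9*y^2 + 16*y - 4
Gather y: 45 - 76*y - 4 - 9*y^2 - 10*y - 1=-9*y^2 - 86*y + 40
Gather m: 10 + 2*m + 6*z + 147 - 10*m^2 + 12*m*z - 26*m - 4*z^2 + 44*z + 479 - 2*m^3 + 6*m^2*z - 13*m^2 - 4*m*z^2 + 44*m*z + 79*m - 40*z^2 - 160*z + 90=-2*m^3 + m^2*(6*z - 23) + m*(-4*z^2 + 56*z + 55) - 44*z^2 - 110*z + 726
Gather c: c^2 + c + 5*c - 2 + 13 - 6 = c^2 + 6*c + 5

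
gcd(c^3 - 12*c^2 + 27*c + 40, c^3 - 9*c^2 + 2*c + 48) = c - 8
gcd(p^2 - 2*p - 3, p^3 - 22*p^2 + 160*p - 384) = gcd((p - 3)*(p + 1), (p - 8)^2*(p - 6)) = 1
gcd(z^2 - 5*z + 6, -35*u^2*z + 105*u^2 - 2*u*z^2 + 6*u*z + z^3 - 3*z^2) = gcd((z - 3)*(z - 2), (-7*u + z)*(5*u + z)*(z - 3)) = z - 3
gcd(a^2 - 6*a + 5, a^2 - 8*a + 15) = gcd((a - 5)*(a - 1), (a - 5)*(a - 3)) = a - 5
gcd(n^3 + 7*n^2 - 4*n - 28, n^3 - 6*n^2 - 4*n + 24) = n^2 - 4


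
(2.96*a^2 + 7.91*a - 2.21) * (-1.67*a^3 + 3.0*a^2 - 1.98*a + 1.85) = -4.9432*a^5 - 4.3297*a^4 + 21.5599*a^3 - 16.8158*a^2 + 19.0093*a - 4.0885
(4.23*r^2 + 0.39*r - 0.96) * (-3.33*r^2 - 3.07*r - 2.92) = -14.0859*r^4 - 14.2848*r^3 - 10.3521*r^2 + 1.8084*r + 2.8032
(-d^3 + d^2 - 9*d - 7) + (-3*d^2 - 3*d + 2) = -d^3 - 2*d^2 - 12*d - 5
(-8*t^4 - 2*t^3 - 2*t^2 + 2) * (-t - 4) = 8*t^5 + 34*t^4 + 10*t^3 + 8*t^2 - 2*t - 8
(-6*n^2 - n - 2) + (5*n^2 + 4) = -n^2 - n + 2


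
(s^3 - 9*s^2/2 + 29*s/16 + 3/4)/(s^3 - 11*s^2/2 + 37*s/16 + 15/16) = (s - 4)/(s - 5)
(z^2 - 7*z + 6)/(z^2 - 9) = (z^2 - 7*z + 6)/(z^2 - 9)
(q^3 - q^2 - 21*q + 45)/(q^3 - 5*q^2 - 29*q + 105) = (q - 3)/(q - 7)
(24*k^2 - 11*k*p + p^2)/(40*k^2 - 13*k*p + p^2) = (-3*k + p)/(-5*k + p)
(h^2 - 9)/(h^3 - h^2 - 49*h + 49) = (h^2 - 9)/(h^3 - h^2 - 49*h + 49)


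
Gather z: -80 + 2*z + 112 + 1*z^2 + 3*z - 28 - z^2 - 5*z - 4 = 0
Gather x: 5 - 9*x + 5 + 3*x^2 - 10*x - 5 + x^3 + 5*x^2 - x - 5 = x^3 + 8*x^2 - 20*x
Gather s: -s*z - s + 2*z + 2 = s*(-z - 1) + 2*z + 2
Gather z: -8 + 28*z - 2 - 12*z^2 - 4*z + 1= -12*z^2 + 24*z - 9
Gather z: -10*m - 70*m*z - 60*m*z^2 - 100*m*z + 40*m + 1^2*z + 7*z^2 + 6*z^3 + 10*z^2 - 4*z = 30*m + 6*z^3 + z^2*(17 - 60*m) + z*(-170*m - 3)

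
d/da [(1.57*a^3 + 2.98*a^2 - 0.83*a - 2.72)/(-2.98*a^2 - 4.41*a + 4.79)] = (-4.6786*a^4 - 13.8474*a^3 + 6.9457*a^2 + 12.3372*a - 15.9709)/(8.8804*a^4 + 26.2836*a^3 - 9.1003*a^2 - 42.2478*a + 22.9441)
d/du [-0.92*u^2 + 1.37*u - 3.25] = 1.37 - 1.84*u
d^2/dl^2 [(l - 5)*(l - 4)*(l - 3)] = 6*l - 24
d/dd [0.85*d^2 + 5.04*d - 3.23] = 1.7*d + 5.04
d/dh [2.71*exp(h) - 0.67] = 2.71*exp(h)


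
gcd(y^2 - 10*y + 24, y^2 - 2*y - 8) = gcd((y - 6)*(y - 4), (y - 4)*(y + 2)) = y - 4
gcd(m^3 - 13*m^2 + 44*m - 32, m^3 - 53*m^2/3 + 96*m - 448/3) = m - 8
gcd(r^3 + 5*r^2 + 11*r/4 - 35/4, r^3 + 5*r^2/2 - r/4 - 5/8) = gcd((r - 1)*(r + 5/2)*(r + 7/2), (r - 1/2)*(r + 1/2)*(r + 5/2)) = r + 5/2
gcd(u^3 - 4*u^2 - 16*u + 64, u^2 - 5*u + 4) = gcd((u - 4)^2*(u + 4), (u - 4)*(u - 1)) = u - 4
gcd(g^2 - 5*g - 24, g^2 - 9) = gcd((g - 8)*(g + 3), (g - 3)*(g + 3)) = g + 3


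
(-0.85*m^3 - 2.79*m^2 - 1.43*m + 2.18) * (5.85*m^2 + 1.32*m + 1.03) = -4.9725*m^5 - 17.4435*m^4 - 12.9238*m^3 + 7.9917*m^2 + 1.4047*m + 2.2454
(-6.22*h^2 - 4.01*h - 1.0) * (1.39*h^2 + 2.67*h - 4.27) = -8.6458*h^4 - 22.1813*h^3 + 14.4627*h^2 + 14.4527*h + 4.27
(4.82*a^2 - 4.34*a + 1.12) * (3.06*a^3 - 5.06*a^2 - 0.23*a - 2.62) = 14.7492*a^5 - 37.6696*a^4 + 24.279*a^3 - 17.2974*a^2 + 11.1132*a - 2.9344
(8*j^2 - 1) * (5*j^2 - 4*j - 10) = 40*j^4 - 32*j^3 - 85*j^2 + 4*j + 10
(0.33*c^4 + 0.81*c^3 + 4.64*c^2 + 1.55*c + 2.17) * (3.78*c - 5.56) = 1.2474*c^5 + 1.227*c^4 + 13.0356*c^3 - 19.9394*c^2 - 0.415400000000002*c - 12.0652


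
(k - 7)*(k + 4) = k^2 - 3*k - 28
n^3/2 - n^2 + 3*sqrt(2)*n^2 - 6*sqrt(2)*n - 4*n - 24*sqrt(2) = (n/2 + 1)*(n - 4)*(n + 6*sqrt(2))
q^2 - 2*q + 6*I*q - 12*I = (q - 2)*(q + 6*I)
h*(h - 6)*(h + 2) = h^3 - 4*h^2 - 12*h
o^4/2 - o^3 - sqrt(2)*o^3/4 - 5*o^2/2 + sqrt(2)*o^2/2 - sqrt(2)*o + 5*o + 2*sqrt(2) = (o/2 + sqrt(2)/2)*(o - 2)*(o - 2*sqrt(2))*(o + sqrt(2)/2)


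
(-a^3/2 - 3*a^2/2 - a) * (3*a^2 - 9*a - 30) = -3*a^5/2 + 51*a^3/2 + 54*a^2 + 30*a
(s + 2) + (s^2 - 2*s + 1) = s^2 - s + 3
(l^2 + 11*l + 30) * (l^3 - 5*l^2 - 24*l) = l^5 + 6*l^4 - 49*l^3 - 414*l^2 - 720*l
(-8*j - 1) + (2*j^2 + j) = 2*j^2 - 7*j - 1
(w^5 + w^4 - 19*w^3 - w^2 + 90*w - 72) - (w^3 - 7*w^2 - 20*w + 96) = w^5 + w^4 - 20*w^3 + 6*w^2 + 110*w - 168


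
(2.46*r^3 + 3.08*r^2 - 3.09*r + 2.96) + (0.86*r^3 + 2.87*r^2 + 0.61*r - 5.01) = 3.32*r^3 + 5.95*r^2 - 2.48*r - 2.05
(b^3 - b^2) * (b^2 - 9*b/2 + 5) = b^5 - 11*b^4/2 + 19*b^3/2 - 5*b^2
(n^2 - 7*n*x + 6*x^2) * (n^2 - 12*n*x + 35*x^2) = n^4 - 19*n^3*x + 125*n^2*x^2 - 317*n*x^3 + 210*x^4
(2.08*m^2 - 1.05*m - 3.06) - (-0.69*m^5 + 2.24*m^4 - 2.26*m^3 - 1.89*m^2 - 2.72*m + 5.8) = 0.69*m^5 - 2.24*m^4 + 2.26*m^3 + 3.97*m^2 + 1.67*m - 8.86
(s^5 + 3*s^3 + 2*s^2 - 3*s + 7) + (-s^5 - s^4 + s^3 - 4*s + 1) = -s^4 + 4*s^3 + 2*s^2 - 7*s + 8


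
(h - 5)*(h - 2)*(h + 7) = h^3 - 39*h + 70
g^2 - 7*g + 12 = (g - 4)*(g - 3)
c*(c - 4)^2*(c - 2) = c^4 - 10*c^3 + 32*c^2 - 32*c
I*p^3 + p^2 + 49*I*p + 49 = (p - 7*I)*(p + 7*I)*(I*p + 1)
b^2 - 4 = (b - 2)*(b + 2)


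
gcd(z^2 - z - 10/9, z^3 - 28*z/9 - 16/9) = z + 2/3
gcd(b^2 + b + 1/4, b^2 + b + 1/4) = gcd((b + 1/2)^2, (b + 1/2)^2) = b^2 + b + 1/4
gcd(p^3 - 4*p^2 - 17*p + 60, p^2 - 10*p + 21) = p - 3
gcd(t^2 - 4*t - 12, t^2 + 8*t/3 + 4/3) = t + 2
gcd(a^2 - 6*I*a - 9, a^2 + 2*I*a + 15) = a - 3*I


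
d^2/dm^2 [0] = 0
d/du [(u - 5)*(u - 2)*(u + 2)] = 3*u^2 - 10*u - 4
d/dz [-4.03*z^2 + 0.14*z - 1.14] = 0.14 - 8.06*z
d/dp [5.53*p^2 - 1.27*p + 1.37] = 11.06*p - 1.27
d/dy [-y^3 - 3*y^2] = 3*y*(-y - 2)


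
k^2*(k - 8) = k^3 - 8*k^2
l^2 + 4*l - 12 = (l - 2)*(l + 6)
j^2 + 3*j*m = j*(j + 3*m)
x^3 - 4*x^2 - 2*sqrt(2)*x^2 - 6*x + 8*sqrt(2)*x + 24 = (x - 4)*(x - 3*sqrt(2))*(x + sqrt(2))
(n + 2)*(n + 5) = n^2 + 7*n + 10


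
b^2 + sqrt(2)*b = b*(b + sqrt(2))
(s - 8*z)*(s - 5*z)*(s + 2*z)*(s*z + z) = s^4*z - 11*s^3*z^2 + s^3*z + 14*s^2*z^3 - 11*s^2*z^2 + 80*s*z^4 + 14*s*z^3 + 80*z^4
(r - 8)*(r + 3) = r^2 - 5*r - 24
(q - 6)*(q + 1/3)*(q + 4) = q^3 - 5*q^2/3 - 74*q/3 - 8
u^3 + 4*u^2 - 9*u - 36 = (u - 3)*(u + 3)*(u + 4)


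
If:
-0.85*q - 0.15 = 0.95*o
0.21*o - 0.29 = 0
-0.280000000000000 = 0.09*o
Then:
No Solution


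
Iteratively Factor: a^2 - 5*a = (a - 5)*(a)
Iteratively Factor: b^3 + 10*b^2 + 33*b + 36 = (b + 4)*(b^2 + 6*b + 9) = (b + 3)*(b + 4)*(b + 3)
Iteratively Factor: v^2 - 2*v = (v)*(v - 2)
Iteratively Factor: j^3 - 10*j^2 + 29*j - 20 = (j - 4)*(j^2 - 6*j + 5) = (j - 5)*(j - 4)*(j - 1)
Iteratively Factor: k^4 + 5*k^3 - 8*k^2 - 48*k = (k + 4)*(k^3 + k^2 - 12*k) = (k + 4)^2*(k^2 - 3*k) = (k - 3)*(k + 4)^2*(k)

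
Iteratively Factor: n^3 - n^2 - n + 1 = (n + 1)*(n^2 - 2*n + 1) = (n - 1)*(n + 1)*(n - 1)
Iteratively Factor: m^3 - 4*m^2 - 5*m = (m + 1)*(m^2 - 5*m) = (m - 5)*(m + 1)*(m)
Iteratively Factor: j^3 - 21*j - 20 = (j - 5)*(j^2 + 5*j + 4) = (j - 5)*(j + 1)*(j + 4)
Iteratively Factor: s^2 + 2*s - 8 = (s - 2)*(s + 4)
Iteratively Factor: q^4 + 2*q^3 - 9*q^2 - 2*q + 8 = (q - 1)*(q^3 + 3*q^2 - 6*q - 8) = (q - 1)*(q + 4)*(q^2 - q - 2) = (q - 1)*(q + 1)*(q + 4)*(q - 2)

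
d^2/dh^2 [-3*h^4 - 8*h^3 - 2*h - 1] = 12*h*(-3*h - 4)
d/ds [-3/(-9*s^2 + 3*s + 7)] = 9*(1 - 6*s)/(-9*s^2 + 3*s + 7)^2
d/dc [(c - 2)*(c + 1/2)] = 2*c - 3/2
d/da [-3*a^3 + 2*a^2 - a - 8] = -9*a^2 + 4*a - 1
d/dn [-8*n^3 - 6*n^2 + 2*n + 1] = -24*n^2 - 12*n + 2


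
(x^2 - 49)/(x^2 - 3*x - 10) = (49 - x^2)/(-x^2 + 3*x + 10)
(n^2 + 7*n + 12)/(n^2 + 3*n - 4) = (n + 3)/(n - 1)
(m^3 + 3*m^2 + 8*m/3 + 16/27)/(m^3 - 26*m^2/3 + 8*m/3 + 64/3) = (9*m^2 + 15*m + 4)/(9*(m^2 - 10*m + 16))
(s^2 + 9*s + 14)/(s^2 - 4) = (s + 7)/(s - 2)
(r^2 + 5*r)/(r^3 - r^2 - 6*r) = (r + 5)/(r^2 - r - 6)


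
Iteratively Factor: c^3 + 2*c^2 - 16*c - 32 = (c + 2)*(c^2 - 16) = (c + 2)*(c + 4)*(c - 4)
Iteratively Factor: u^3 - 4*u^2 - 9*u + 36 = (u - 4)*(u^2 - 9) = (u - 4)*(u + 3)*(u - 3)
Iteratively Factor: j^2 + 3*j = (j)*(j + 3)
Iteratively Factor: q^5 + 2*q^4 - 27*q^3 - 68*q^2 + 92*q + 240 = (q - 5)*(q^4 + 7*q^3 + 8*q^2 - 28*q - 48) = (q - 5)*(q + 3)*(q^3 + 4*q^2 - 4*q - 16) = (q - 5)*(q - 2)*(q + 3)*(q^2 + 6*q + 8) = (q - 5)*(q - 2)*(q + 3)*(q + 4)*(q + 2)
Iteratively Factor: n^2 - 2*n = (n - 2)*(n)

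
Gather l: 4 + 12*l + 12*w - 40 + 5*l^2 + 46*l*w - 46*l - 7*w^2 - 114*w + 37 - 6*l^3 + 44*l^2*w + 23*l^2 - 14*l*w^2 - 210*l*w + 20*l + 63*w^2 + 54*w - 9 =-6*l^3 + l^2*(44*w + 28) + l*(-14*w^2 - 164*w - 14) + 56*w^2 - 48*w - 8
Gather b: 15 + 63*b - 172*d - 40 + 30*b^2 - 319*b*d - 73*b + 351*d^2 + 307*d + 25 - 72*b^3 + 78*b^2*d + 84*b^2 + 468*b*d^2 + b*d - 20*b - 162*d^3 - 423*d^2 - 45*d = -72*b^3 + b^2*(78*d + 114) + b*(468*d^2 - 318*d - 30) - 162*d^3 - 72*d^2 + 90*d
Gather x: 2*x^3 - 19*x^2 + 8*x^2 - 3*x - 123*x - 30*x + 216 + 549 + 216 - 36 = 2*x^3 - 11*x^2 - 156*x + 945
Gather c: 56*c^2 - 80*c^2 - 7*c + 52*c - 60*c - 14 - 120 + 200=-24*c^2 - 15*c + 66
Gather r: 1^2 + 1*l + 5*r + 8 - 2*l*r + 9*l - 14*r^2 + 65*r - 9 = 10*l - 14*r^2 + r*(70 - 2*l)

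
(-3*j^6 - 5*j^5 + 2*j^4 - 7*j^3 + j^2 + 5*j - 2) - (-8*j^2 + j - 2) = -3*j^6 - 5*j^5 + 2*j^4 - 7*j^3 + 9*j^2 + 4*j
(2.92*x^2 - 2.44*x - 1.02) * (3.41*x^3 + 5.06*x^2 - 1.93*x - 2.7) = 9.9572*x^5 + 6.4548*x^4 - 21.4602*x^3 - 8.336*x^2 + 8.5566*x + 2.754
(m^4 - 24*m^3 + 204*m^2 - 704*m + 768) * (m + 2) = m^5 - 22*m^4 + 156*m^3 - 296*m^2 - 640*m + 1536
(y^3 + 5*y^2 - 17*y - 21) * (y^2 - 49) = y^5 + 5*y^4 - 66*y^3 - 266*y^2 + 833*y + 1029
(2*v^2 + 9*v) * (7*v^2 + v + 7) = 14*v^4 + 65*v^3 + 23*v^2 + 63*v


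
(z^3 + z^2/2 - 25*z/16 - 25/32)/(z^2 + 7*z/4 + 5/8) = z - 5/4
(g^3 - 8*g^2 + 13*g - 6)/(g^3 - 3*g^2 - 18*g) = (g^2 - 2*g + 1)/(g*(g + 3))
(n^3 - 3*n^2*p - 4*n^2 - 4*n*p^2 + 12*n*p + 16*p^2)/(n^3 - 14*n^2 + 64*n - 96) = (n^2 - 3*n*p - 4*p^2)/(n^2 - 10*n + 24)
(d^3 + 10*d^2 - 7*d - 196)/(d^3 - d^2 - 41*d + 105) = (d^2 + 3*d - 28)/(d^2 - 8*d + 15)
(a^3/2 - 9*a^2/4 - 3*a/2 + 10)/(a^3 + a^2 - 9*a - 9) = (2*a^3 - 9*a^2 - 6*a + 40)/(4*(a^3 + a^2 - 9*a - 9))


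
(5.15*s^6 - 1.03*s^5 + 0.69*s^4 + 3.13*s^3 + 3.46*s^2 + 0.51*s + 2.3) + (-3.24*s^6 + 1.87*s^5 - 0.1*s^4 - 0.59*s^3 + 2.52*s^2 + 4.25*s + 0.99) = 1.91*s^6 + 0.84*s^5 + 0.59*s^4 + 2.54*s^3 + 5.98*s^2 + 4.76*s + 3.29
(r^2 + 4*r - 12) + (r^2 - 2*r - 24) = 2*r^2 + 2*r - 36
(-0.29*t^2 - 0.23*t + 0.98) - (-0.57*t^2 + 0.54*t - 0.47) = 0.28*t^2 - 0.77*t + 1.45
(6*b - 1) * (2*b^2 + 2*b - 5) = 12*b^3 + 10*b^2 - 32*b + 5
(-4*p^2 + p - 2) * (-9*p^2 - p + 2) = 36*p^4 - 5*p^3 + 9*p^2 + 4*p - 4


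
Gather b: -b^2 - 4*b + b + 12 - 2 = -b^2 - 3*b + 10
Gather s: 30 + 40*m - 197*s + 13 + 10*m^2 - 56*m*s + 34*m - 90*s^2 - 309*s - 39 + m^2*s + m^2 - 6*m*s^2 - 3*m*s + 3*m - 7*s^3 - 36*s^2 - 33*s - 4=11*m^2 + 77*m - 7*s^3 + s^2*(-6*m - 126) + s*(m^2 - 59*m - 539)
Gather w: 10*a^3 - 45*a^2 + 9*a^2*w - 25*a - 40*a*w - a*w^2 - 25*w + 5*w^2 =10*a^3 - 45*a^2 - 25*a + w^2*(5 - a) + w*(9*a^2 - 40*a - 25)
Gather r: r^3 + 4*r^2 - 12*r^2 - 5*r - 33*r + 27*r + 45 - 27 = r^3 - 8*r^2 - 11*r + 18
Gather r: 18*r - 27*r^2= -27*r^2 + 18*r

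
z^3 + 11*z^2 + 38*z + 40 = (z + 2)*(z + 4)*(z + 5)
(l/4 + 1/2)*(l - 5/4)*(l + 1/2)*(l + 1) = l^4/4 + 9*l^3/16 - 7*l^2/32 - 27*l/32 - 5/16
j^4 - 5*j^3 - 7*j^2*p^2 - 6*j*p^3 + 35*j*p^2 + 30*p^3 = (j - 5)*(j - 3*p)*(j + p)*(j + 2*p)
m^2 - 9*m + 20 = (m - 5)*(m - 4)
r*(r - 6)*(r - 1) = r^3 - 7*r^2 + 6*r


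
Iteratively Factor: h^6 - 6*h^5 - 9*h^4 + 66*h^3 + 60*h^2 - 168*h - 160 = (h + 2)*(h^5 - 8*h^4 + 7*h^3 + 52*h^2 - 44*h - 80) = (h - 4)*(h + 2)*(h^4 - 4*h^3 - 9*h^2 + 16*h + 20) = (h - 5)*(h - 4)*(h + 2)*(h^3 + h^2 - 4*h - 4) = (h - 5)*(h - 4)*(h - 2)*(h + 2)*(h^2 + 3*h + 2) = (h - 5)*(h - 4)*(h - 2)*(h + 1)*(h + 2)*(h + 2)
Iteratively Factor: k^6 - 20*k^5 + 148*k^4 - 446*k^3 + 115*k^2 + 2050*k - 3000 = (k - 4)*(k^5 - 16*k^4 + 84*k^3 - 110*k^2 - 325*k + 750) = (k - 5)*(k - 4)*(k^4 - 11*k^3 + 29*k^2 + 35*k - 150) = (k - 5)*(k - 4)*(k + 2)*(k^3 - 13*k^2 + 55*k - 75) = (k - 5)^2*(k - 4)*(k + 2)*(k^2 - 8*k + 15) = (k - 5)^3*(k - 4)*(k + 2)*(k - 3)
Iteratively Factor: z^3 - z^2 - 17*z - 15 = (z - 5)*(z^2 + 4*z + 3) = (z - 5)*(z + 3)*(z + 1)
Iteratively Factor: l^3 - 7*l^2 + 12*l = (l - 3)*(l^2 - 4*l) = (l - 4)*(l - 3)*(l)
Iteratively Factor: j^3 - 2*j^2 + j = (j - 1)*(j^2 - j) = (j - 1)^2*(j)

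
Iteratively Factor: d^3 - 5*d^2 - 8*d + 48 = (d - 4)*(d^2 - d - 12) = (d - 4)^2*(d + 3)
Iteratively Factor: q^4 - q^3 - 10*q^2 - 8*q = (q - 4)*(q^3 + 3*q^2 + 2*q) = (q - 4)*(q + 1)*(q^2 + 2*q) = (q - 4)*(q + 1)*(q + 2)*(q)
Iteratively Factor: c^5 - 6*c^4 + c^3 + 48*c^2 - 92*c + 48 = (c - 2)*(c^4 - 4*c^3 - 7*c^2 + 34*c - 24) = (c - 2)^2*(c^3 - 2*c^2 - 11*c + 12) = (c - 4)*(c - 2)^2*(c^2 + 2*c - 3) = (c - 4)*(c - 2)^2*(c - 1)*(c + 3)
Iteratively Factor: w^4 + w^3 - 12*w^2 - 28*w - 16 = (w + 1)*(w^3 - 12*w - 16) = (w - 4)*(w + 1)*(w^2 + 4*w + 4) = (w - 4)*(w + 1)*(w + 2)*(w + 2)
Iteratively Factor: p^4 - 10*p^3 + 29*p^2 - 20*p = (p - 5)*(p^3 - 5*p^2 + 4*p) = (p - 5)*(p - 1)*(p^2 - 4*p) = (p - 5)*(p - 4)*(p - 1)*(p)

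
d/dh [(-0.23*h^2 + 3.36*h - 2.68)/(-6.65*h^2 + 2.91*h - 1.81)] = (21.6747*h^2 - 34.8114*h + 1.7172)/(44.2225*h^4 - 38.703*h^3 + 32.5411*h^2 - 10.5342*h + 3.2761)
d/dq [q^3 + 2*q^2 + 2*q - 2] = 3*q^2 + 4*q + 2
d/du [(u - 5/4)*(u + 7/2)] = 2*u + 9/4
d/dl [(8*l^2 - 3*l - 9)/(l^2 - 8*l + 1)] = (-61*l^2 + 34*l - 75)/(l^4 - 16*l^3 + 66*l^2 - 16*l + 1)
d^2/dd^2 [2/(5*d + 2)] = 100/(5*d + 2)^3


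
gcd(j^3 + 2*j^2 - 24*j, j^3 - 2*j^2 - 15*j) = j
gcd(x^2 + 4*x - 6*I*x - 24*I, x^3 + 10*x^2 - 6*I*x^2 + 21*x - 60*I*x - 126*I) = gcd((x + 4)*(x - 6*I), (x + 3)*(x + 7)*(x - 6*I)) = x - 6*I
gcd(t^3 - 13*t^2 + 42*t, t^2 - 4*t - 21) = t - 7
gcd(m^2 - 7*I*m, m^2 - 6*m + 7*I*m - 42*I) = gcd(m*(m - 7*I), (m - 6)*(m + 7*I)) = 1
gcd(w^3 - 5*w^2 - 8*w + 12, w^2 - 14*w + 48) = w - 6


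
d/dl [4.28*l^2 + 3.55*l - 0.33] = 8.56*l + 3.55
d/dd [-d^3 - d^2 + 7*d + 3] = -3*d^2 - 2*d + 7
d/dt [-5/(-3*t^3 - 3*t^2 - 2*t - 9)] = 5*(-9*t^2 - 6*t - 2)/(3*t^3 + 3*t^2 + 2*t + 9)^2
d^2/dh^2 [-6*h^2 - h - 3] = -12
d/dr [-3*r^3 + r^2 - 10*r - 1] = -9*r^2 + 2*r - 10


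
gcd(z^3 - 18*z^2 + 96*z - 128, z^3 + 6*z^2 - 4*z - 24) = z - 2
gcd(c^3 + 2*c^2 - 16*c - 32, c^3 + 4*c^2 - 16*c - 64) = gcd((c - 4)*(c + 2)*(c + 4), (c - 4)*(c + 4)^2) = c^2 - 16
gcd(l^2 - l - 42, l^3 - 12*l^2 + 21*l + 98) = l - 7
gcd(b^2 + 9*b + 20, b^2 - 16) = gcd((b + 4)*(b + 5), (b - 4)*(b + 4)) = b + 4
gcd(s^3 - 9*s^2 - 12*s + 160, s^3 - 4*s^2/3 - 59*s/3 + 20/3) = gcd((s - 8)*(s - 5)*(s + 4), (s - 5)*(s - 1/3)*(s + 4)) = s^2 - s - 20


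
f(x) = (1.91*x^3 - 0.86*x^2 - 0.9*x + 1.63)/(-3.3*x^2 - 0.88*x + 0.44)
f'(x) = (6.6*x + 0.88)*(1.91*x^3 - 0.86*x^2 - 0.9*x + 1.63)/(-3.3*x^2 - 0.88*x + 0.44)^2 + (5.73*x^2 - 1.72*x - 0.9)/(-3.3*x^2 - 0.88*x + 0.44) = (-6.303*x^4 - 3.3616*x^3 + 0.308*x^2 + 10.0012*x + 1.0384)/(10.89*x^4 + 5.808*x^3 - 2.1296*x^2 - 0.7744*x + 0.1936)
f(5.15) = -2.57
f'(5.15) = -0.58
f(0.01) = 3.76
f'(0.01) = 6.13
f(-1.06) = 0.28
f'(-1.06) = -2.42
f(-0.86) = -0.44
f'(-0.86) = -5.59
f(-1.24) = 0.63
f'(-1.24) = -1.54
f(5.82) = -2.95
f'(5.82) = -0.58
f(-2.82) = 1.95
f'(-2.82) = -0.64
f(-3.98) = 2.67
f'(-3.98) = -0.60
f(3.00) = -1.34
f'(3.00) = -0.56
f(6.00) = -3.06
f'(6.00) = -0.58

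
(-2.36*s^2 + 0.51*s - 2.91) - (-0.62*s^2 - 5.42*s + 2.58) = -1.74*s^2 + 5.93*s - 5.49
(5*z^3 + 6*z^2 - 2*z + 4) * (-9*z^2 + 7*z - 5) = -45*z^5 - 19*z^4 + 35*z^3 - 80*z^2 + 38*z - 20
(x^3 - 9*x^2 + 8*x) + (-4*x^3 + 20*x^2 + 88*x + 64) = -3*x^3 + 11*x^2 + 96*x + 64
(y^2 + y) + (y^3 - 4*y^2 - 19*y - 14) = y^3 - 3*y^2 - 18*y - 14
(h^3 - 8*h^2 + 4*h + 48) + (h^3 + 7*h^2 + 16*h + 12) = 2*h^3 - h^2 + 20*h + 60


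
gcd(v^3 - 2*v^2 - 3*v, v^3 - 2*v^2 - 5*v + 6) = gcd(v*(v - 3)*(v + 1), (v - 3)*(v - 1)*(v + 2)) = v - 3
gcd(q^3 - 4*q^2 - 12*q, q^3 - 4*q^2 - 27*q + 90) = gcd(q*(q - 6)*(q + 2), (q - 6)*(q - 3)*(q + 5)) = q - 6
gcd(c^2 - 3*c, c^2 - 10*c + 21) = c - 3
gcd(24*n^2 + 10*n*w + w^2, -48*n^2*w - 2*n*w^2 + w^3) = 6*n + w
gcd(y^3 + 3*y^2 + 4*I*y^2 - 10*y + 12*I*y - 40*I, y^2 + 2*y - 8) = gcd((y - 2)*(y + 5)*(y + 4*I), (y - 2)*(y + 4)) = y - 2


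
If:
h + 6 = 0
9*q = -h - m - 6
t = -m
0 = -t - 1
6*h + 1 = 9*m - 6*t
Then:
No Solution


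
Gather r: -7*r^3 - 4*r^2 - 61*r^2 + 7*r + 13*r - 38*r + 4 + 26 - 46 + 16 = -7*r^3 - 65*r^2 - 18*r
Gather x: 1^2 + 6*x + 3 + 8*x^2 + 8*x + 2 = 8*x^2 + 14*x + 6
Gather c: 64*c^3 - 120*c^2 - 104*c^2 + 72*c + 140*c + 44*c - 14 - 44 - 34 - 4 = 64*c^3 - 224*c^2 + 256*c - 96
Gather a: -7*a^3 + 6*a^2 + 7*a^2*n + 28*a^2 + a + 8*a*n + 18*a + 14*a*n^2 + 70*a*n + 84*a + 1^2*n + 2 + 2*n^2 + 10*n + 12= -7*a^3 + a^2*(7*n + 34) + a*(14*n^2 + 78*n + 103) + 2*n^2 + 11*n + 14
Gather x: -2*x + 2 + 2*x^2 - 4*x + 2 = 2*x^2 - 6*x + 4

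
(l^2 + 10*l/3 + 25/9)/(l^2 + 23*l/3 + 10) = (l + 5/3)/(l + 6)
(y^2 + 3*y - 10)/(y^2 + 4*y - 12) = (y + 5)/(y + 6)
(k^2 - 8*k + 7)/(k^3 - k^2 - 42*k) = (k - 1)/(k*(k + 6))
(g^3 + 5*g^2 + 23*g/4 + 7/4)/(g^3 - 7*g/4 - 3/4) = (2*g + 7)/(2*g - 3)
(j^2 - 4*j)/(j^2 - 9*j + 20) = j/(j - 5)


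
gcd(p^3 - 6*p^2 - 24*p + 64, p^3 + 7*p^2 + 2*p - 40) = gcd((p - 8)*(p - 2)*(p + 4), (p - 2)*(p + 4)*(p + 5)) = p^2 + 2*p - 8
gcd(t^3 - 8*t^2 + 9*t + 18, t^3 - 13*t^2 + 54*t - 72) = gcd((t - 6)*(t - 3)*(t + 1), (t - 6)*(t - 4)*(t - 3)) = t^2 - 9*t + 18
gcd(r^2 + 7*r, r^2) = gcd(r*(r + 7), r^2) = r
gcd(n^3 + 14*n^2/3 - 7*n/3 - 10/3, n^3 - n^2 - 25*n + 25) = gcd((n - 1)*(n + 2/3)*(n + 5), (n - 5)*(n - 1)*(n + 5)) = n^2 + 4*n - 5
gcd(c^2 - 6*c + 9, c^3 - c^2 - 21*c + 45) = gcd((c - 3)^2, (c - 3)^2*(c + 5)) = c^2 - 6*c + 9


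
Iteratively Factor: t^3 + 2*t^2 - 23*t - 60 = (t + 3)*(t^2 - t - 20) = (t - 5)*(t + 3)*(t + 4)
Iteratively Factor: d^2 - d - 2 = (d - 2)*(d + 1)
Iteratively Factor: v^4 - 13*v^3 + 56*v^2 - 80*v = (v)*(v^3 - 13*v^2 + 56*v - 80) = v*(v - 4)*(v^2 - 9*v + 20) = v*(v - 5)*(v - 4)*(v - 4)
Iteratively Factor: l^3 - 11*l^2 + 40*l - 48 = (l - 4)*(l^2 - 7*l + 12) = (l - 4)*(l - 3)*(l - 4)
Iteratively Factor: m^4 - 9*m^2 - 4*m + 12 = (m - 1)*(m^3 + m^2 - 8*m - 12) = (m - 1)*(m + 2)*(m^2 - m - 6) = (m - 3)*(m - 1)*(m + 2)*(m + 2)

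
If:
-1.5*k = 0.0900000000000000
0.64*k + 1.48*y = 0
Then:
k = -0.06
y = 0.03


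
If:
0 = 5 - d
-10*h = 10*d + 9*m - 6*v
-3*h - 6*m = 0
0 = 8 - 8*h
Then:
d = 5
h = 1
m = -1/2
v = 37/4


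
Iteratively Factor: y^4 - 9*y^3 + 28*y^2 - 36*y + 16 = (y - 4)*(y^3 - 5*y^2 + 8*y - 4) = (y - 4)*(y - 2)*(y^2 - 3*y + 2) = (y - 4)*(y - 2)^2*(y - 1)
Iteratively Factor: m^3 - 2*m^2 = (m)*(m^2 - 2*m) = m*(m - 2)*(m)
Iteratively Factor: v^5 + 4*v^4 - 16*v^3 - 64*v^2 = (v + 4)*(v^4 - 16*v^2) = v*(v + 4)*(v^3 - 16*v) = v^2*(v + 4)*(v^2 - 16) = v^2*(v - 4)*(v + 4)*(v + 4)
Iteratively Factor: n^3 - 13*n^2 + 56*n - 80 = (n - 4)*(n^2 - 9*n + 20) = (n - 4)^2*(n - 5)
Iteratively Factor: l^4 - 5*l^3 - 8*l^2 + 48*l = (l + 3)*(l^3 - 8*l^2 + 16*l) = (l - 4)*(l + 3)*(l^2 - 4*l) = (l - 4)^2*(l + 3)*(l)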